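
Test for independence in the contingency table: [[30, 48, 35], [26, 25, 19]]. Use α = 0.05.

χ² = 2.296. df = 2, critical = 5.991. Fail to reject H₀. No evidence of dependence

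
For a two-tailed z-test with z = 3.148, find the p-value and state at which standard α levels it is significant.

p = 2·P(Z > |3.148|) = 2·(1 - Φ(3.148)) ≈ 0.0016. Significant at α = 0.1; Significant at α = 0.05; Significant at α = 0.01.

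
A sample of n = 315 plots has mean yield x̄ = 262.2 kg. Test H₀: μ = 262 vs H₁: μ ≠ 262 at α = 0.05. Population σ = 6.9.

z = (x̄ - μ₀)/(σ/√n) = (262.2 - 262)/(6.9/√315) = 0.514. Critical value: ±1.96. Since |0.514| ≤ 1.96, Fail to reject H₀.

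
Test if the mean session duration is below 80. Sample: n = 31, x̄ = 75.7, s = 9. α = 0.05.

t = (75.7 - 80)/(9/√31) = -2.66, df = 30. Critical t = -1.697. Reject H₀.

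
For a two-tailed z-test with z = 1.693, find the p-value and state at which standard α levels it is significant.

p = 2·P(Z > |1.693|) = 2·(1 - Φ(1.693)) ≈ 0.0905. Significant at α = 0.1.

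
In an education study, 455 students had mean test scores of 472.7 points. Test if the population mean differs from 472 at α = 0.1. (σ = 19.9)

z = (x̄ - μ₀)/(σ/√n) = (472.7 - 472)/(19.9/√455) = 0.75. Critical value: ±1.645. Since |0.75| ≤ 1.645, Fail to reject H₀.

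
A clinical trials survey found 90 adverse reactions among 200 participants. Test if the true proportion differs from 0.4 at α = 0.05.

p̂ = 0.45, p₀ = 0.4. z = (p̂ - p₀)/√(p₀(1-p₀)/n) = 1.443. Critical: ±1.96. Fail to reject H₀.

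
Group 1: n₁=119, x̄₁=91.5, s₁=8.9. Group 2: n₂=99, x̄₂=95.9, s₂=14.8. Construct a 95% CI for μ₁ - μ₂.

Difference = -4.4. SE = √(8.9²/119 + 14.8²/99) = 1.697. CI = (-7.73, -1.07)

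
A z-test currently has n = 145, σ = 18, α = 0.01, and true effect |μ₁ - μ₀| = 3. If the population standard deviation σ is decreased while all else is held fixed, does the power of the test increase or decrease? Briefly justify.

Power increases: a smaller σ shrinks the standard error σ/√n, moving the sampling distribution under H₁ further from the critical value.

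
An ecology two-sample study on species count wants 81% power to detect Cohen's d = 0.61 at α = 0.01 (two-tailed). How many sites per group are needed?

z_{α/2} = 2.576, z_β = Φ⁻¹(0.81) = 0.878. For medium effect (d = 0.61): n per group = 2(z_{α/2} + z_β)²/d² = 2(2.576 + 0.878)²/0.61² = 64.1 → 65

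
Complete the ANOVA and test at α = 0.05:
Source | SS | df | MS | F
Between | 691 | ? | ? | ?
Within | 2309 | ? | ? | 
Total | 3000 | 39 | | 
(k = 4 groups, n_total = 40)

df_between = 3, df_within = 36. MS_between = 230.33, MS_within = 64.14. F = 3.591, F_crit ≈ 2.866. Reject H₀.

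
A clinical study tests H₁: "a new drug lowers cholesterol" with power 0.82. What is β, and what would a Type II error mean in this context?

β = 1 - power = 1 - 0.82 = 0.18. A Type II error is failing to reject H₀ when H₀ is false (false negative) — here, failing to conclude that a new drug lowers cholesterol when in fact it is true. Consequence: shelving an effective drug — patients miss out on a treatment that would have helped.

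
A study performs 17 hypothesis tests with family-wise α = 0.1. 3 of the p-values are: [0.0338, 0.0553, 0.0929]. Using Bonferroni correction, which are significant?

Bonferroni α = 0.1/17 = 0.00588. None of the given p-values are significant.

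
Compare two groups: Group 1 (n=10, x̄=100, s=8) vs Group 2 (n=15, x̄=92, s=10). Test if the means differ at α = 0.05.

Pooled sp = 9.27. t = 2.114, df = 23. Critical t = ±2.069. Reject H₀.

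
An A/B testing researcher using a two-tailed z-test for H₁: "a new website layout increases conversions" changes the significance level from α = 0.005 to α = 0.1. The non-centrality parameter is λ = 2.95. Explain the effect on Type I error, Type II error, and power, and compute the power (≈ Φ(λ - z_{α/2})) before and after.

Increasing α from 0.005 to 0.1:
• Type I error rate increases (α is the Type I rate by definition).
• Critical value moves from z_{α/2} = 2.807 to 1.645, so power = Φ(λ - z_{α/2}) goes from Φ(2.95 - 2.807) = 0.557 to Φ(2.95 - 1.645) = 0.904.
• Type II error rate β = 1 - power therefore decreases (0.443 → 0.096).
Appropriate when false negatives are costly — here, discarding a layout that would have improved conversions — lost revenue.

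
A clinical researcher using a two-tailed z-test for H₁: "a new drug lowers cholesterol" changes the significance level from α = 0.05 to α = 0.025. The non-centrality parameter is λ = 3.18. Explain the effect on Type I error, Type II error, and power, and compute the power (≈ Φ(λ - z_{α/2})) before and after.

Decreasing α from 0.05 to 0.025:
• Type I error rate decreases (α is the Type I rate by definition).
• Critical value moves from z_{α/2} = 1.96 to 2.241, so power = Φ(λ - z_{α/2}) goes from Φ(3.18 - 1.96) = 0.889 to Φ(3.18 - 2.241) = 0.826.
• Type II error rate β = 1 - power therefore increases (0.111 → 0.174).
Appropriate when false positives are costly — here, approving an ineffective drug — patients take a useless medication and may skip effective alternatives.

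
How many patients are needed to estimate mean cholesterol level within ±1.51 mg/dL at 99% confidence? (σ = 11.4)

n = (z*σ/E)² = (2.576×11.4/1.51)² = 378.2 → n = 379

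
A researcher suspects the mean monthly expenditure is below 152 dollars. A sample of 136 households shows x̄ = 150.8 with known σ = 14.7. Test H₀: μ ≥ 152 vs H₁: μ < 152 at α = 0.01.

z = -0.952. Critical value: -2.33. Fail to reject H₀.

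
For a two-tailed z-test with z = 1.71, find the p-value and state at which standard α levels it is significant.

p = 2·P(Z > |1.71|) = 2·(1 - Φ(1.71)) ≈ 0.0873. Significant at α = 0.1.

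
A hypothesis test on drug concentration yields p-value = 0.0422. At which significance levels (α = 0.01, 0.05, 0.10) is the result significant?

p = 0.0422. Significant at: α = 0.05, 0.1.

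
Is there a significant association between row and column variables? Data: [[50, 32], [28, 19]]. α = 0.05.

χ² = 0.025. df = 1, critical = 3.841. Fail to reject H₀. No evidence of dependence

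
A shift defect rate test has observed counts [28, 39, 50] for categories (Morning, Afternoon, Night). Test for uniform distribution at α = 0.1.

Expected = 39 each. χ² = Σ(O-E)²/E = 6.205. df = 2, critical value = 4.605. Reject H₀.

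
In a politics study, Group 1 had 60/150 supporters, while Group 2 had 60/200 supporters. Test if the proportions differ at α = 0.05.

p̂₁ = 0.4, p̂₂ = 0.3, pooled p̂ = 0.343. z = 1.95. Critical: ±1.96. Fail to reject H₀.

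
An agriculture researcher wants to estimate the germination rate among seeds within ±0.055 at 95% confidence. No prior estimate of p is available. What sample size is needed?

Conservative approach: use p = 0.5 (maximizes p(1-p) = 0.25). n = z²(0.25)/E² = 1.96²×0.25/0.055² = 317.5 → n = 318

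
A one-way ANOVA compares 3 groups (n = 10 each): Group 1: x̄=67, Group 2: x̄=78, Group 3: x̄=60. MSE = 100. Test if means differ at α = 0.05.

Grand mean = 68.33. SS_between = 1646.67, MS_between = 823.33. F = 8.233, F_crit ≈ 3.354. Reject H₀.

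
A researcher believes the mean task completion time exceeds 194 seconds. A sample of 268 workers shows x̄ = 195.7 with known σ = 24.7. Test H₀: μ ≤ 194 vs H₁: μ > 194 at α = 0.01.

z = 1.127. Critical value: 2.33. Fail to reject H₀.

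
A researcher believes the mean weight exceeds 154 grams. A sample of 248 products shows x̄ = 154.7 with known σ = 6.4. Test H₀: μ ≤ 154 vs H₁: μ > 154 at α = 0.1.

z = 1.722. Critical value: 1.28. Reject H₀.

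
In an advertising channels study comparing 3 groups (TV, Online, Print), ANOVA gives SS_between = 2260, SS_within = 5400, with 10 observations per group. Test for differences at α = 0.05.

df_between = 2, df_within = 27. F = MS_between/MS_within = 1130.0/200.0 = 5.65. F_crit ≈ 3.354. Reject H₀. At least one mean differs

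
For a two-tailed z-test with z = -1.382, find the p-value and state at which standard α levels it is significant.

p = 2·P(Z > |-1.382|) = 2·(1 - Φ(1.382)) ≈ 0.167. Not significant at any standard level.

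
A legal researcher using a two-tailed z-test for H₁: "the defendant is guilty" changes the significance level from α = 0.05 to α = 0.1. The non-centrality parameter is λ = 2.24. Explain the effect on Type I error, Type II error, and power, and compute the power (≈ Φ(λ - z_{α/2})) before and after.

Increasing α from 0.05 to 0.1:
• Type I error rate increases (α is the Type I rate by definition).
• Critical value moves from z_{α/2} = 1.96 to 1.645, so power = Φ(λ - z_{α/2}) goes from Φ(2.24 - 1.96) = 0.61 to Φ(2.24 - 1.645) = 0.724.
• Type II error rate β = 1 - power therefore decreases (0.39 → 0.276).
Appropriate when false negatives are costly — here, acquitting a guilty person.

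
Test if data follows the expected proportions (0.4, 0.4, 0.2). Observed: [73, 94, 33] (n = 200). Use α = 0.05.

Expected: [80.0, 80.0, 40.0]. χ² = 4.288. df = 2, critical = 5.991. Fail to reject H₀.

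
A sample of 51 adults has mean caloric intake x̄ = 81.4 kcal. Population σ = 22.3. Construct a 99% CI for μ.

CI = x̄ ± z*(σ/√n) = 81.4 ± 2.576(22.3/√51) = 81.4 ± 8.04 = (73.36, 89.44)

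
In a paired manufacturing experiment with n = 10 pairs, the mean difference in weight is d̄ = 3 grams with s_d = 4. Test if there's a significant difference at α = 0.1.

t = d̄/(s_d/√n) = 3/(4/√10) = 2.372. df = 9, critical t = ±1.833. Reject H₀.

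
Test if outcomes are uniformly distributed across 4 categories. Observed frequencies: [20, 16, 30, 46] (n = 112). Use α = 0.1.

Expected = 28 each. χ² = Σ(O-E)²/E = 19.143. df = 3, critical value = 6.251. Reject H₀.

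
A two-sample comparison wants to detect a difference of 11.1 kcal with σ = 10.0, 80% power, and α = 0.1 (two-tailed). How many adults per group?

n per group = 2(z_α/2 + z_β)²σ²/d² = 2×(1.645 + 0.84)²×10.0²/11.1² = 10.02 → n = 11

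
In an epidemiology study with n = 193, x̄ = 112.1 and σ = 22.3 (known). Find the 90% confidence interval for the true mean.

CI = x̄ ± z*(σ/√n) = 112.1 ± 1.645(22.3/√193) = 112.1 ± 2.64 = (109.46, 114.74)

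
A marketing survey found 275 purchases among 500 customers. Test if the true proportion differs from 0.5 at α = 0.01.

p̂ = 0.55, p₀ = 0.5. z = (p̂ - p₀)/√(p₀(1-p₀)/n) = 2.236. Critical: ±2.576. Fail to reject H₀.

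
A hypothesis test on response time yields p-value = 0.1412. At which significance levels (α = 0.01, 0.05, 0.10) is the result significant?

p = 0.1412. Not significant at any of the given levels.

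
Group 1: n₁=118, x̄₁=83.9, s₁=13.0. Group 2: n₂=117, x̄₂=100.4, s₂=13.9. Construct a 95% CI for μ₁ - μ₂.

Difference = -16.5. SE = √(13.0²/118 + 13.9²/117) = 1.756. CI = (-19.94, -13.06)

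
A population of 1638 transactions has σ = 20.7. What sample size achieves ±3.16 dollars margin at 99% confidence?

Without FPC: n₀ = (2.576×20.7/3.16)² = 284.746. With FPC: n = n₀N/(n₀+N-1) = 242.7 → n = 243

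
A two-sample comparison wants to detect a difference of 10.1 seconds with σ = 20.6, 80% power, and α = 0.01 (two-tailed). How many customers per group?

n per group = 2(z_α/2 + z_β)²σ²/d² = 2×(2.576 + 0.84)²×20.6²/10.1² = 97.1 → n = 98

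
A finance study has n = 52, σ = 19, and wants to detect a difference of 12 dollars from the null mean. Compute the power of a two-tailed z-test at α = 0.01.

SE = σ/√n = 19/√52 = 2.635. Non-centrality λ = d/SE = 12/2.635 = 4.554. Power ≈ Φ(λ - z_{α/2}) = Φ(4.554 - 2.576) = Φ(1.978) = 0.976.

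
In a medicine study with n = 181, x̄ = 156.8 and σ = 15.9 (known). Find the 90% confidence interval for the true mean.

CI = x̄ ± z*(σ/√n) = 156.8 ± 1.645(15.9/√181) = 156.8 ± 1.94 = (154.86, 158.74)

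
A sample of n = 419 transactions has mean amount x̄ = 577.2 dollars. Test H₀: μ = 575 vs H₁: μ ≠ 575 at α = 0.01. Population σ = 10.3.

z = (x̄ - μ₀)/(σ/√n) = (577.2 - 575)/(10.3/√419) = 4.372. Critical value: ±2.576. Since |4.372| > 2.576, Reject H₀.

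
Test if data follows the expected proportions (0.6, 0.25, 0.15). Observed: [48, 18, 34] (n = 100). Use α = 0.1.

Expected: [60.0, 25.0, 15.0]. χ² = 28.427. df = 2, critical = 4.605. Reject H₀.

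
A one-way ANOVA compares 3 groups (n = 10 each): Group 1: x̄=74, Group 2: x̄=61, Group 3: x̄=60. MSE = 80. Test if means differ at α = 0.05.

Grand mean = 65.0. SS_between = 1220.0, MS_between = 610.0. F = 7.625, F_crit ≈ 3.354. Reject H₀.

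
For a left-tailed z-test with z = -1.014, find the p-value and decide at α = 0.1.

p = P(Z < -1.014) = Φ(-1.014) ≈ 0.1553. Since p ≥ 0.1, fail to reject H₀ (not significant) at α = 0.1.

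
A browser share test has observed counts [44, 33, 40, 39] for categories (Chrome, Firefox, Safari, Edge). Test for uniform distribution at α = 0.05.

Expected = 39 each. χ² = Σ(O-E)²/E = 1.59. df = 3, critical value = 7.815. Fail to reject H₀.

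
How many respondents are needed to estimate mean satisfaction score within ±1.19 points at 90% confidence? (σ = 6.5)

n = (z*σ/E)² = (1.645×6.5/1.19)² = 80.7 → n = 81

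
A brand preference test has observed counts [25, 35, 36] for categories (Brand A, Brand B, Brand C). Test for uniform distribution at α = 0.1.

Expected = 32 each. χ² = Σ(O-E)²/E = 2.312. df = 2, critical value = 4.605. Fail to reject H₀.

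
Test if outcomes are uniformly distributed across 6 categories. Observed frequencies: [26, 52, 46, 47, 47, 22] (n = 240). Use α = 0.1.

Expected = 40 each. χ² = Σ(O-E)²/E = 19.95. df = 5, critical value = 9.236. Reject H₀.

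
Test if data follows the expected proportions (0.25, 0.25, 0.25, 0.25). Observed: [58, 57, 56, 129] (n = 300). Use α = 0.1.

Expected: [75.0, 75.0, 75.0, 75.0]. χ² = 51.867. df = 3, critical = 6.251. Reject H₀.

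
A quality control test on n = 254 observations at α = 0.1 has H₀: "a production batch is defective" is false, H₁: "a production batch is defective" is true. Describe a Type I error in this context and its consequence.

Type I error: rejecting H₀ when it is true — concluding that a production batch is defective when in fact it is not. Consequence: scrapping a good batch — wasted material and cost for no reason.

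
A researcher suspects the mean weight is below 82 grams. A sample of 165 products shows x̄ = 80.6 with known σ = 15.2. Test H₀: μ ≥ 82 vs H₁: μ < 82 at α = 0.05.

z = -1.183. Critical value: -1.645. Fail to reject H₀.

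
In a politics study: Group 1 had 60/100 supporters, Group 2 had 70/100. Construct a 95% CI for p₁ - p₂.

p̂₁ = 0.6, p̂₂ = 0.7. Difference = -0.1. CI = (-0.231, 0.031)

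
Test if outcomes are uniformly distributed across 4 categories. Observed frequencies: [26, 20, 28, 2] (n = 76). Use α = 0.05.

Expected = 19 each. χ² = Σ(O-E)²/E = 22.105. df = 3, critical value = 7.815. Reject H₀.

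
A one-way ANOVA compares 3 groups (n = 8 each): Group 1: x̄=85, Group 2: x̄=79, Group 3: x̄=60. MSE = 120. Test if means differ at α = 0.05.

Grand mean = 74.67. SS_between = 2725.33, MS_between = 1362.67. F = 11.356, F_crit ≈ 3.467. Reject H₀.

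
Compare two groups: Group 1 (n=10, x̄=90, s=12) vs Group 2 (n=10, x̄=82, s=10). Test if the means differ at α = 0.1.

Pooled sp = 11.05. t = 1.62, df = 18. Critical t = ±1.734. Fail to reject H₀.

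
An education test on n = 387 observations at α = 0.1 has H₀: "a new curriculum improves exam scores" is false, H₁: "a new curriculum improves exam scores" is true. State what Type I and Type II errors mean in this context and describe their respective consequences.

Type I (false positive): concluding that a new curriculum improves exam scores when it is not — adopting a curriculum that gives no real benefit — disruption for nothing. Type II (false negative): failing to conclude that a new curriculum improves exam scores when it is — keeping the old curriculum when the new one would have helped students. Which is costlier depends on domain priorities and is a judgement call rather than a statistical fact.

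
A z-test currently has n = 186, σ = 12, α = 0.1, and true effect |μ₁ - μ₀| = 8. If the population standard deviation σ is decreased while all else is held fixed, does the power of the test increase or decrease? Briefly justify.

Power increases: a smaller σ shrinks the standard error σ/√n, moving the sampling distribution under H₁ further from the critical value.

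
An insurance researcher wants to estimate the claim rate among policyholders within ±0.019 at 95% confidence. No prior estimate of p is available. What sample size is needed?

Conservative approach: use p = 0.5 (maximizes p(1-p) = 0.25). n = z²(0.25)/E² = 1.96²×0.25/0.019² = 2660.4 → n = 2661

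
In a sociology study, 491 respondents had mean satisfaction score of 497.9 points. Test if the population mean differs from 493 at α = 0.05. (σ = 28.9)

z = (x̄ - μ₀)/(σ/√n) = (497.9 - 493)/(28.9/√491) = 3.757. Critical value: ±1.96. Since |3.757| > 1.96, Reject H₀.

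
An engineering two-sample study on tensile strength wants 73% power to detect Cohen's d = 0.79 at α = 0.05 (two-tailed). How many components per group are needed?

z_{α/2} = 1.96, z_β = Φ⁻¹(0.73) = 0.613. For medium effect (d = 0.79): n per group = 2(z_{α/2} + z_β)²/d² = 2(1.96 + 0.613)²/0.79² = 21.2 → 22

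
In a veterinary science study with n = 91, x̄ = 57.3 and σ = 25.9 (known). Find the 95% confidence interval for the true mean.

CI = x̄ ± z*(σ/√n) = 57.3 ± 1.96(25.9/√91) = 57.3 ± 5.32 = (51.98, 62.62)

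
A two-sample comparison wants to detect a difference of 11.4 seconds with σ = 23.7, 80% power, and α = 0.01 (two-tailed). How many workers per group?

n per group = 2(z_α/2 + z_β)²σ²/d² = 2×(2.576 + 0.84)²×23.7²/11.4² = 100.9 → n = 101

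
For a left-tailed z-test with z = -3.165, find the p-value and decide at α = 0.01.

p = P(Z < -3.165) = Φ(-3.165) ≈ 0.0008. Since p < 0.01, reject H₀ (significant) at α = 0.01.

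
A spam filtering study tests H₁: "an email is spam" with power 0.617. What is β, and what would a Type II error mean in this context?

β = 1 - power = 1 - 0.617 = 0.383. A Type II error is failing to reject H₀ when H₀ is false (false negative) — here, failing to conclude that an email is spam when in fact it is true. Consequence: a spam email lands in the inbox.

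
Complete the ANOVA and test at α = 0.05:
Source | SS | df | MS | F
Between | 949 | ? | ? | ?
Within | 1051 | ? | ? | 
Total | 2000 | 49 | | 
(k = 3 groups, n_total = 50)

df_between = 2, df_within = 47. MS_between = 474.5, MS_within = 22.36. F = 21.219, F_crit ≈ 3.195. Reject H₀.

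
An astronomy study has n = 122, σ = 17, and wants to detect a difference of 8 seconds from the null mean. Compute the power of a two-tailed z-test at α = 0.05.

SE = σ/√n = 17/√122 = 1.539. Non-centrality λ = d/SE = 8/1.539 = 5.198. Power ≈ Φ(λ - z_{α/2}) = Φ(5.198 - 1.96) = Φ(3.238) = 0.999.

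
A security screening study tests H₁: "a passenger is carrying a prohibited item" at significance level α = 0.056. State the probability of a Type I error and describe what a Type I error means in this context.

P(Type I error) = α = 0.056. A Type I error is rejecting H₀ when H₀ is actually true (false positive) — here, concluding that a passenger is carrying a prohibited item when in fact this is not the case. Consequence: detaining an innocent passenger — delay and inconvenience.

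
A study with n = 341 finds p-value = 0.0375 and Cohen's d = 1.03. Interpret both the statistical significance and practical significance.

Statistically significant (p = 0.0375 < 0.05). Cohen's d = 1.03 indicates a large effect size. Both statistical and practical significance should be considered.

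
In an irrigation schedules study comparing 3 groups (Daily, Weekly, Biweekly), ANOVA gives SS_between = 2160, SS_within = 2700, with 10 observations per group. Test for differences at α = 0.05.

df_between = 2, df_within = 27. F = MS_between/MS_within = 1080.0/100.0 = 10.8. F_crit ≈ 3.354. Reject H₀. At least one mean differs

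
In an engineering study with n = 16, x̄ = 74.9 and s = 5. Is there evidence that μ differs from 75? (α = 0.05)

t = (x̄ - μ₀)/(s/√n) = (74.9 - 75)/(5/√16) = -0.08. df = 15, critical t = ±2.131. Fail to reject H₀.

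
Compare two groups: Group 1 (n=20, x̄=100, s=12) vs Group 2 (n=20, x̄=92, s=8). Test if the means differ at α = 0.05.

Pooled sp = 10.2. t = 2.481, df = 38. Critical t = ±2.024. Reject H₀.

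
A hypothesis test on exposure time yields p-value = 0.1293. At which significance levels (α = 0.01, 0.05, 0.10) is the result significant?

p = 0.1293. Not significant at any of the given levels.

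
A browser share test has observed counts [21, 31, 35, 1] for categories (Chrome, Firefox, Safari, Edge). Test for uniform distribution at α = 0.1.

Expected = 22 each. χ² = Σ(O-E)²/E = 31.455. df = 3, critical value = 6.251. Reject H₀.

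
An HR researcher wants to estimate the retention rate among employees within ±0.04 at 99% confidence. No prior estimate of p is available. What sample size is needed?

Conservative approach: use p = 0.5 (maximizes p(1-p) = 0.25). n = z²(0.25)/E² = 2.576²×0.25/0.04² = 1036.8 → n = 1037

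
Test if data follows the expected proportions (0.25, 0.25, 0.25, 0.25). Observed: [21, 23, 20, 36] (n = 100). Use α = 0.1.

Expected: [25.0, 25.0, 25.0, 25.0]. χ² = 6.64. df = 3, critical = 6.251. Reject H₀.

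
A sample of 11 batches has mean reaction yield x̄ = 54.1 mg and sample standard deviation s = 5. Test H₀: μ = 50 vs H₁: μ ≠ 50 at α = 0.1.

t = (x̄ - μ₀)/(s/√n) = (54.1 - 50)/(5/√11) = 2.72. df = 10, critical t = ±1.812. Reject H₀.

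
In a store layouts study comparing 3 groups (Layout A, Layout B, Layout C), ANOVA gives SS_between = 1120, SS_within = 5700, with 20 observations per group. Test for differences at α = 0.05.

df_between = 2, df_within = 57. F = MS_between/MS_within = 560.0/100.0 = 5.6. F_crit ≈ 3.159. Reject H₀. At least one mean differs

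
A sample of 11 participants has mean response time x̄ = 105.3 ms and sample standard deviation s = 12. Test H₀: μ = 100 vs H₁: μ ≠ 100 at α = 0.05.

t = (x̄ - μ₀)/(s/√n) = (105.3 - 100)/(12/√11) = 1.465. df = 10, critical t = ±2.228. Fail to reject H₀.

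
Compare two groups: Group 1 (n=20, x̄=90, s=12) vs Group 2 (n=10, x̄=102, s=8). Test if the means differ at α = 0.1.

Pooled sp = 10.88. t = -2.849, df = 28. Critical t = ±1.701. Reject H₀.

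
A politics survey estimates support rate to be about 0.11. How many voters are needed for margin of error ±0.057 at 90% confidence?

n = z²p(1-p)/E² = 1.645²×0.11×0.89/0.057² = 81.5 → n = 82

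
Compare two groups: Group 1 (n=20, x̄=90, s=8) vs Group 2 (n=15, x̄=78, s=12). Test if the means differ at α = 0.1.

Pooled sp = 9.9. t = 3.55, df = 33. Critical t = ±1.692. Reject H₀.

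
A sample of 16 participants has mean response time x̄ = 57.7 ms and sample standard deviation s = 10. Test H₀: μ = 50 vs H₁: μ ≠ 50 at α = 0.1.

t = (x̄ - μ₀)/(s/√n) = (57.7 - 50)/(10/√16) = 3.08. df = 15, critical t = ±1.753. Reject H₀.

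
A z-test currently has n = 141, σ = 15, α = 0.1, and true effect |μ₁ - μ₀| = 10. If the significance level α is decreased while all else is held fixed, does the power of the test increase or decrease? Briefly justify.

Power decreases: a smaller α raises the critical value, so less of the H₁ sampling distribution falls in the rejection region.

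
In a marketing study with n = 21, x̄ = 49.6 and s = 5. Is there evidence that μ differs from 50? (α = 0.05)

t = (x̄ - μ₀)/(s/√n) = (49.6 - 50)/(5/√21) = -0.367. df = 20, critical t = ±2.086. Fail to reject H₀.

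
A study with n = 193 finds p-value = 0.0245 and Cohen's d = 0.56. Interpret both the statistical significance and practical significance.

Statistically significant (p = 0.0245 < 0.05). Cohen's d = 0.56 indicates a medium effect size. Both statistical and practical significance should be considered.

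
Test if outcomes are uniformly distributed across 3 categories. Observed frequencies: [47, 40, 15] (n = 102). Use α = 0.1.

Expected = 34 each. χ² = Σ(O-E)²/E = 16.647. df = 2, critical value = 4.605. Reject H₀.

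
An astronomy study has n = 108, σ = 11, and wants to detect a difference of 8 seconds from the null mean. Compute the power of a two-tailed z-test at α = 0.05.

SE = σ/√n = 11/√108 = 1.058. Non-centrality λ = d/SE = 8/1.058 = 7.558. Power ≈ Φ(λ - z_{α/2}) = Φ(7.558 - 1.96) = Φ(5.598) = 1.0.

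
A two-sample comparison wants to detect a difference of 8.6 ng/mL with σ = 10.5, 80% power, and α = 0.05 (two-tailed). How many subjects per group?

n per group = 2(z_α/2 + z_β)²σ²/d² = 2×(1.96 + 0.84)²×10.5²/8.6² = 23.4 → n = 24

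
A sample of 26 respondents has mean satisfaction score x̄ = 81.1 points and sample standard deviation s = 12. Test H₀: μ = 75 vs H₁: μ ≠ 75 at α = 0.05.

t = (x̄ - μ₀)/(s/√n) = (81.1 - 75)/(12/√26) = 2.592. df = 25, critical t = ±2.06. Reject H₀.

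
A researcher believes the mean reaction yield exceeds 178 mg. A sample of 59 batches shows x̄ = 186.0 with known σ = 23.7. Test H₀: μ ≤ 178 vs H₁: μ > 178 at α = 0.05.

z = 2.593. Critical value: 1.645. Reject H₀.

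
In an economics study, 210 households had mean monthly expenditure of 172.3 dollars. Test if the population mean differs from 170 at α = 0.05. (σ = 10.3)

z = (x̄ - μ₀)/(σ/√n) = (172.3 - 170)/(10.3/√210) = 3.236. Critical value: ±1.96. Since |3.236| > 1.96, Reject H₀.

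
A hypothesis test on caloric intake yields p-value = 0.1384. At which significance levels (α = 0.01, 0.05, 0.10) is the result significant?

p = 0.1384. Not significant at any of the given levels.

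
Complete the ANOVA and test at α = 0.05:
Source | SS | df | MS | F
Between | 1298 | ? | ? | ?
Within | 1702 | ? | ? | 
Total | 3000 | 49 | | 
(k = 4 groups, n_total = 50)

df_between = 3, df_within = 46. MS_between = 432.67, MS_within = 37.0. F = 11.694, F_crit ≈ 2.807. Reject H₀.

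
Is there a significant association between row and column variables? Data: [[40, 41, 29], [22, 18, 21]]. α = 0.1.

χ² = 1.559. df = 2, critical = 4.605. Fail to reject H₀. No evidence of dependence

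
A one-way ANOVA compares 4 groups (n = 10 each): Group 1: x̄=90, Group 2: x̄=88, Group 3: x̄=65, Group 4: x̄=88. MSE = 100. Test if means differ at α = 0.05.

Grand mean = 82.75. SS_between = 4227.5, MS_between = 1409.17. F = 14.092, F_crit ≈ 2.866. Reject H₀.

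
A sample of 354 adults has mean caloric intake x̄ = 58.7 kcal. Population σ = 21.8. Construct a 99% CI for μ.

CI = x̄ ± z*(σ/√n) = 58.7 ± 2.576(21.8/√354) = 58.7 ± 2.98 = (55.72, 61.68)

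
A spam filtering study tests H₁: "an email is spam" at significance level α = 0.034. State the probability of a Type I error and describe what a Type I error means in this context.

P(Type I error) = α = 0.034. A Type I error is rejecting H₀ when H₀ is actually true (false positive) — here, concluding that an email is spam when in fact this is not the case. Consequence: a legitimate email is sent to the spam folder and the user misses it.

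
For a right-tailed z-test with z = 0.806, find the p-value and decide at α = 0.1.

p = P(Z > 0.806) = 1 - Φ(0.806) ≈ 0.2101. Since p ≥ 0.1, fail to reject H₀ (not significant) at α = 0.1.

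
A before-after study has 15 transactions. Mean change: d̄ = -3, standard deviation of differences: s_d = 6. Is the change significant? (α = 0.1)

t = d̄/(s_d/√n) = -3/(6/√15) = -1.936. df = 14, critical t = ±1.761. Reject H₀.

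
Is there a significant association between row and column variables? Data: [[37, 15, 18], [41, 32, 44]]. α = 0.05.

χ² = 5.812. df = 2, critical = 5.991. Fail to reject H₀. No evidence of dependence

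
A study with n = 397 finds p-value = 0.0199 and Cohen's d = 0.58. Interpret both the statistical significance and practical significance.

Statistically significant (p = 0.0199 < 0.05). Cohen's d = 0.58 indicates a medium effect size. Both statistical and practical significance should be considered.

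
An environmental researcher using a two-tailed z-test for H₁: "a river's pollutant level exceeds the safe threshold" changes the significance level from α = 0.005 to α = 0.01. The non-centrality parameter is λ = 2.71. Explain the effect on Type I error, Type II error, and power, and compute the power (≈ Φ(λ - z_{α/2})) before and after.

Increasing α from 0.005 to 0.01:
• Type I error rate increases (α is the Type I rate by definition).
• Critical value moves from z_{α/2} = 2.807 to 2.576, so power = Φ(λ - z_{α/2}) goes from Φ(2.71 - 2.807) = 0.461 to Φ(2.71 - 2.576) = 0.553.
• Type II error rate β = 1 - power therefore decreases (0.539 → 0.447).
Appropriate when false negatives are costly — here, allowing unsafe pollution to continue.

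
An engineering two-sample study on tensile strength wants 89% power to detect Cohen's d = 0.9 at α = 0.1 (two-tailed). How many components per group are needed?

z_{α/2} = 1.645, z_β = Φ⁻¹(0.89) = 1.227. For large effect (d = 0.9): n per group = 2(z_{α/2} + z_β)²/d² = 2(1.645 + 1.227)²/0.9² = 20.4 → 21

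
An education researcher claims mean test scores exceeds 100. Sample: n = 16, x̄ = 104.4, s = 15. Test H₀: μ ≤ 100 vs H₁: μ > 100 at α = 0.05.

t = (104.4 - 100)/(15/√16) = 1.173, df = 15. Critical t = 1.753. Fail to reject H₀.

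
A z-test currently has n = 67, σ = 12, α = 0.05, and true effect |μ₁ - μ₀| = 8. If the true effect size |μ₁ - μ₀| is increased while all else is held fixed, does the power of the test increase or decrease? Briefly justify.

Power increases: a larger true effect increases the non-centrality λ = |μ₁ - μ₀|/(σ/√n).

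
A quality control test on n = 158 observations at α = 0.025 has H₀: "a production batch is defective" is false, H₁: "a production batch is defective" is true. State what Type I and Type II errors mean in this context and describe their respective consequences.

Type I (false positive): concluding that a production batch is defective when it is not — scrapping a good batch — wasted material and cost for no reason. Type II (false negative): failing to conclude that a production batch is defective when it is — shipping a defective batch — faulty products reach customers. Which is costlier depends on domain priorities and is a judgement call rather than a statistical fact.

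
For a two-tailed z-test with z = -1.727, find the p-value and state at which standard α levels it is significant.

p = 2·P(Z > |-1.727|) = 2·(1 - Φ(1.727)) ≈ 0.0842. Significant at α = 0.1.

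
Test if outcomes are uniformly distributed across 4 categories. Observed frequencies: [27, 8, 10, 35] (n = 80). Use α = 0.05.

Expected = 20 each. χ² = Σ(O-E)²/E = 25.9. df = 3, critical value = 7.815. Reject H₀.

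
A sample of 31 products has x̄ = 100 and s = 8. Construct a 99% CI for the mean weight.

CI = x̄ ± t*(s/√n) = 100 ± 2.75(8/√31) = (96.05, 103.95)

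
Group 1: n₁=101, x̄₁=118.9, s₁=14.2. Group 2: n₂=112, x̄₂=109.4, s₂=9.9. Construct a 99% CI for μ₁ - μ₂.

Difference = 9.5. SE = √(14.2²/101 + 9.9²/112) = 1.695. CI = (5.13, 13.87)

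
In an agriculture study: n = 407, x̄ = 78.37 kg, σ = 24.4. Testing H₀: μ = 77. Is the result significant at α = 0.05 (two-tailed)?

z = (78.37 - 77)/(24.4/√407) = 1.133. Since |z| ≤ 1.96, not significant at α = 0.05.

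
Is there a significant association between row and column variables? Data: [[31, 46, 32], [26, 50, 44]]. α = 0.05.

χ² = 1.976. df = 2, critical = 5.991. Fail to reject H₀. No evidence of dependence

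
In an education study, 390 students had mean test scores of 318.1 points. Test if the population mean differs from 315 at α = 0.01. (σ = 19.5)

z = (x̄ - μ₀)/(σ/√n) = (318.1 - 315)/(19.5/√390) = 3.139. Critical value: ±2.576. Since |3.139| > 2.576, Reject H₀.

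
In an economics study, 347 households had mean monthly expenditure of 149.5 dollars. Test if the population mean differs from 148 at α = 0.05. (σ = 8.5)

z = (x̄ - μ₀)/(σ/√n) = (149.5 - 148)/(8.5/√347) = 3.287. Critical value: ±1.96. Since |3.287| > 1.96, Reject H₀.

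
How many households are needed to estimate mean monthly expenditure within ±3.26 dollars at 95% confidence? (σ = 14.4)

n = (z*σ/E)² = (1.96×14.4/3.26)² = 75.0 → n = 75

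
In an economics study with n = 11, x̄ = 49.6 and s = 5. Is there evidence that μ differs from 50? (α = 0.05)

t = (x̄ - μ₀)/(s/√n) = (49.6 - 50)/(5/√11) = -0.265. df = 10, critical t = ±2.228. Fail to reject H₀.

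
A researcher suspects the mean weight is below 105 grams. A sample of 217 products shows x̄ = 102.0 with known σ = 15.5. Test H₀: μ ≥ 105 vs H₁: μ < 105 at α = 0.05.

z = -2.851. Critical value: -1.645. Reject H₀.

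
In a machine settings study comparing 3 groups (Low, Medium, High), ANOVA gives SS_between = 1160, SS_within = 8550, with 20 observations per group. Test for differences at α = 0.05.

df_between = 2, df_within = 57. F = MS_between/MS_within = 580.0/150.0 = 3.867. F_crit ≈ 3.159. Reject H₀. At least one mean differs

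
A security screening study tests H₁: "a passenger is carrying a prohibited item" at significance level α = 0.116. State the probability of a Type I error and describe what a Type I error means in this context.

P(Type I error) = α = 0.116. A Type I error is rejecting H₀ when H₀ is actually true (false positive) — here, concluding that a passenger is carrying a prohibited item when in fact this is not the case. Consequence: detaining an innocent passenger — delay and inconvenience.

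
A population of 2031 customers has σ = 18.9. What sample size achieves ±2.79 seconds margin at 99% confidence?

Without FPC: n₀ = (2.576×18.9/2.79)² = 304.514. With FPC: n = n₀N/(n₀+N-1) = 264.9 → n = 265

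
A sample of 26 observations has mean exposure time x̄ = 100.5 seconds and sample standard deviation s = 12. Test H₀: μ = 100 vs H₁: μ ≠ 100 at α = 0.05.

t = (x̄ - μ₀)/(s/√n) = (100.5 - 100)/(12/√26) = 0.212. df = 25, critical t = ±2.06. Fail to reject H₀.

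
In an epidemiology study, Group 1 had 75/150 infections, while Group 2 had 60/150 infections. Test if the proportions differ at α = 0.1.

p̂₁ = 0.5, p̂₂ = 0.4, pooled p̂ = 0.45. z = 1.741. Critical: ±1.645. Reject H₀.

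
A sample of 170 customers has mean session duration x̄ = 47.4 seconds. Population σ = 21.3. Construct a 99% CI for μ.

CI = x̄ ± z*(σ/√n) = 47.4 ± 2.576(21.3/√170) = 47.4 ± 4.21 = (43.19, 51.61)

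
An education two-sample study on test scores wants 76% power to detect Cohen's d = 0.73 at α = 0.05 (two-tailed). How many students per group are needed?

z_{α/2} = 1.96, z_β = Φ⁻¹(0.76) = 0.706. For medium effect (d = 0.73): n per group = 2(z_{α/2} + z_β)²/d² = 2(1.96 + 0.706)²/0.73² = 26.7 → 27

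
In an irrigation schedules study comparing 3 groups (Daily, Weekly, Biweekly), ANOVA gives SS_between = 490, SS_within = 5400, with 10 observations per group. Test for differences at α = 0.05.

df_between = 2, df_within = 27. F = MS_between/MS_within = 245.0/200.0 = 1.225. F_crit ≈ 3.354. Fail to reject H₀.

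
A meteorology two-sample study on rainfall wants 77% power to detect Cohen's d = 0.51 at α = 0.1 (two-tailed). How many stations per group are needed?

z_{α/2} = 1.645, z_β = Φ⁻¹(0.77) = 0.739. For medium effect (d = 0.51): n per group = 2(z_{α/2} + z_β)²/d² = 2(1.645 + 0.739)²/0.51² = 43.7 → 44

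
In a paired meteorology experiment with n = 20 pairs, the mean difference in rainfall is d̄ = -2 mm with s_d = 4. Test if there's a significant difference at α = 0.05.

t = d̄/(s_d/√n) = -2/(4/√20) = -2.236. df = 19, critical t = ±2.093. Reject H₀.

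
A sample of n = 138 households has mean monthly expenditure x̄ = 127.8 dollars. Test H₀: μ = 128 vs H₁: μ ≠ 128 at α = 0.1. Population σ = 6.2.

z = (x̄ - μ₀)/(σ/√n) = (127.8 - 128)/(6.2/√138) = -0.379. Critical value: ±1.645. Since |-0.379| ≤ 1.645, Fail to reject H₀.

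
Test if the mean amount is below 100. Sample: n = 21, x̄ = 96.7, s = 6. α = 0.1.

t = (96.7 - 100)/(6/√21) = -2.52, df = 20. Critical t = -1.325. Reject H₀.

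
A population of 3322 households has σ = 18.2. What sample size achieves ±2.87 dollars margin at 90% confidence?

Without FPC: n₀ = (1.645×18.2/2.87)² = 108.821. With FPC: n = n₀N/(n₀+N-1) = 105.4 → n = 106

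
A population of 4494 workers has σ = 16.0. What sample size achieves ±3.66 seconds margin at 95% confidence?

Without FPC: n₀ = (1.96×16.0/3.66)² = 73.416. With FPC: n = n₀N/(n₀+N-1) = 72.3 → n = 73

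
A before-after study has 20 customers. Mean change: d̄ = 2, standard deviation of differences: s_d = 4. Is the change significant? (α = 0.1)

t = d̄/(s_d/√n) = 2/(4/√20) = 2.236. df = 19, critical t = ±1.729. Reject H₀.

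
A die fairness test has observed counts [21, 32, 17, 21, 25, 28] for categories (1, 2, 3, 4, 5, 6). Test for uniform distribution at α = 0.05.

Expected = 24 each. χ² = Σ(O-E)²/E = 6.167. df = 5, critical value = 11.07. Fail to reject H₀.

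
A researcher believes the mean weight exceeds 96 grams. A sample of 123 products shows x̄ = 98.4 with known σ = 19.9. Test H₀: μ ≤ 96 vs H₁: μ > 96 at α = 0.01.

z = 1.338. Critical value: 2.33. Fail to reject H₀.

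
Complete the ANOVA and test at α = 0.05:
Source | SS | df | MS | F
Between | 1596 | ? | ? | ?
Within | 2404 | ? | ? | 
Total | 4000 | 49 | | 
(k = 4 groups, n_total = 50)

df_between = 3, df_within = 46. MS_between = 532.0, MS_within = 52.26. F = 10.18, F_crit ≈ 2.807. Reject H₀.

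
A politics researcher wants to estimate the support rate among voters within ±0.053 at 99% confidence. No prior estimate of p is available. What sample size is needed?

Conservative approach: use p = 0.5 (maximizes p(1-p) = 0.25). n = z²(0.25)/E² = 2.576²×0.25/0.053² = 590.6 → n = 591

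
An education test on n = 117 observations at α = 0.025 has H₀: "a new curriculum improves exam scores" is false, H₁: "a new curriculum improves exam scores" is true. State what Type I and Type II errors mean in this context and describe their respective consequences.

Type I (false positive): concluding that a new curriculum improves exam scores when it is not — adopting a curriculum that gives no real benefit — disruption for nothing. Type II (false negative): failing to conclude that a new curriculum improves exam scores when it is — keeping the old curriculum when the new one would have helped students. Which is costlier depends on domain priorities and is a judgement call rather than a statistical fact.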